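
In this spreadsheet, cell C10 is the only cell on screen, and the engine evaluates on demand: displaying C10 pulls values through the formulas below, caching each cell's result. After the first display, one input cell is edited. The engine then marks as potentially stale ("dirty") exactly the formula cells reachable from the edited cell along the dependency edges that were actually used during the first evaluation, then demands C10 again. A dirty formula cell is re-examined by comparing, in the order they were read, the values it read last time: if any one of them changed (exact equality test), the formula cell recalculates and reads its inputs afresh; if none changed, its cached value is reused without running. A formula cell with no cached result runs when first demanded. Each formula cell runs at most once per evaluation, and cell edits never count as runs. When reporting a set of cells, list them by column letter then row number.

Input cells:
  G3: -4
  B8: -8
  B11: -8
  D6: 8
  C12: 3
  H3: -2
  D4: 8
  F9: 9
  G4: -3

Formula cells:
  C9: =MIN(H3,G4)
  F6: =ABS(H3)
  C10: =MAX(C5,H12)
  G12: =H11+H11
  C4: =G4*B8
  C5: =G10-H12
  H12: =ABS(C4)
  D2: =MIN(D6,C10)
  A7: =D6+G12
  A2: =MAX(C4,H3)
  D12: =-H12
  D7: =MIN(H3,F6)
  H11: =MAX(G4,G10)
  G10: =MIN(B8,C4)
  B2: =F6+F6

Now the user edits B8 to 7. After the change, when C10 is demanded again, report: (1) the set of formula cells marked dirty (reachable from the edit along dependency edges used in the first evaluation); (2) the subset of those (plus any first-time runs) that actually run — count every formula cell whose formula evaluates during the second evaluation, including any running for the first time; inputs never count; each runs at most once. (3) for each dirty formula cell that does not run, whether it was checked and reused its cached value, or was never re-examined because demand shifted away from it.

Dirty set: C4, C5, C10, G10, H12.
Run set: C4, C5, C10, G10, H12 (5 run).
All dirty formula cells ended up running.

Initial pass — values computed on the first demand:
  C4 = -3 * -8 = 24
  G10 = MIN(-8, 24) = -8
  H12 = ABS(24) = 24
  C5 = -8 - 24 = -32
  C10 = MAX(-32, 24) = 24

Second demand — change propagation:
  C4: re-runs because B8 -8->7; new result -21.
  G10: re-runs because B8 -8->7; C4 24->-21; new result -21.
  H12: re-runs because C4 24->-21; new result 21.
  C5: re-runs because G10 -8->-21; H12 24->21; new result -42.
  C10: re-runs because C5 -32->-42; H12 24->21; new result 21.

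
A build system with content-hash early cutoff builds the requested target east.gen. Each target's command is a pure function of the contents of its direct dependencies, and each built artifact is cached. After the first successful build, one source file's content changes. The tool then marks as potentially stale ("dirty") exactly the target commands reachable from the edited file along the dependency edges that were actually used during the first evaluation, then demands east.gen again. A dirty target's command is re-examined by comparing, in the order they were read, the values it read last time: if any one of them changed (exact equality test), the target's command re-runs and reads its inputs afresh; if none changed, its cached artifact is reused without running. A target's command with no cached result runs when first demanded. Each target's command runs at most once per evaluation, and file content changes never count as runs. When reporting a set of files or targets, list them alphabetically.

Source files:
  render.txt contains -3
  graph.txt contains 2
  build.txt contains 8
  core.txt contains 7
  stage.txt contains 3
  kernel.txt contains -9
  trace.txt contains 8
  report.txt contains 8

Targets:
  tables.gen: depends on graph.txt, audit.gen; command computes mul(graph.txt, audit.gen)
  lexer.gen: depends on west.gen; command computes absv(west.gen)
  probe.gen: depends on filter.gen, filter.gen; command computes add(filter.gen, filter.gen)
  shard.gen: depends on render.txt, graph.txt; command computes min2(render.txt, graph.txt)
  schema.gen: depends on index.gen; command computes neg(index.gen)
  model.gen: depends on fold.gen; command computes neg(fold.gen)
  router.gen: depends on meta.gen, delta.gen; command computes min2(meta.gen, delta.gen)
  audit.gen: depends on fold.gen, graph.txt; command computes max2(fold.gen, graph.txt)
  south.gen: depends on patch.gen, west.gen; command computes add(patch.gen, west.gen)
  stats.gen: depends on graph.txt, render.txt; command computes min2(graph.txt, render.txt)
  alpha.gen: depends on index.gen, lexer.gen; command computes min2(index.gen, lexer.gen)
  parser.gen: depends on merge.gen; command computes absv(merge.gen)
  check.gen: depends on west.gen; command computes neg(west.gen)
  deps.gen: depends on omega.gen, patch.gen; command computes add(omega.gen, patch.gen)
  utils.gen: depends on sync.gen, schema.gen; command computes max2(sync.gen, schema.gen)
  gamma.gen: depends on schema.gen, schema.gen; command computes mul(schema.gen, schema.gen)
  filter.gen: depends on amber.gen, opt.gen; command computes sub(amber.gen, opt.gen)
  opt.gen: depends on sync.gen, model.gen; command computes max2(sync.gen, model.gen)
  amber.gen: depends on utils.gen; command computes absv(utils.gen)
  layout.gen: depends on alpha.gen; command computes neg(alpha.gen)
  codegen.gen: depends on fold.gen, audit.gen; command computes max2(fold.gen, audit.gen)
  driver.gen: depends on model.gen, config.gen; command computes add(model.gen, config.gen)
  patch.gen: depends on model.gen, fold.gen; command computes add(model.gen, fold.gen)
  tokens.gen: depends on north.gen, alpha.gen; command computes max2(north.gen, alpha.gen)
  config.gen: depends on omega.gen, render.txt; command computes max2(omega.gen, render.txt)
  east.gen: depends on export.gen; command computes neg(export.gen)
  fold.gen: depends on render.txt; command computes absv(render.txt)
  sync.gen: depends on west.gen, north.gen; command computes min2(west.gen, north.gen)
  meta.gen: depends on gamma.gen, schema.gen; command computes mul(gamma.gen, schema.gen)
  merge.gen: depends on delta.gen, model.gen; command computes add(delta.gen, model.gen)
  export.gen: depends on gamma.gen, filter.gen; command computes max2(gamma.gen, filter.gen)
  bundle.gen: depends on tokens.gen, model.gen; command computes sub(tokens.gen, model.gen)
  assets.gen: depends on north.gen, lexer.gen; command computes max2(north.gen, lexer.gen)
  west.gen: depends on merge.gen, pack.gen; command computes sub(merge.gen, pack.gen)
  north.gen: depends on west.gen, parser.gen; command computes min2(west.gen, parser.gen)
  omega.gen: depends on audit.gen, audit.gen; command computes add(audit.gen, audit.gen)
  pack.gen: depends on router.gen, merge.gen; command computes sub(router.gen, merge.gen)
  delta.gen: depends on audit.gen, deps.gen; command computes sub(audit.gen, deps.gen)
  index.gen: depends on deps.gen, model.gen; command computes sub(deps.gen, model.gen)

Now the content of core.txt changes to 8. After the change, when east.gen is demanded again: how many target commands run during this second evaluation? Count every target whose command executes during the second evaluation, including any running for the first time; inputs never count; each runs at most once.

First evaluation (everything demanded from the output):
  fold.gen = absv(-3) = 3
  audit.gen = max2(3, 2) = 3
  model.gen = neg(3) = -3
  omega.gen = add(3, 3) = 6
  patch.gen = add(-3, 3) = 0
  deps.gen = add(6, 0) = 6
  delta.gen = sub(3, 6) = -3
  index.gen = sub(6, -3) = 9
  merge.gen = add(-3, -3) = -6
  parser.gen = absv(-6) = 6
  schema.gen = neg(9) = -9
  gamma.gen = mul(-9, -9) = 81
  meta.gen = mul(81, -9) = -729
  router.gen = min2(-729, -3) = -729
  pack.gen = sub(-729, -6) = -723
  west.gen = sub(-6, -723) = 717
  north.gen = min2(717, 6) = 6
  sync.gen = min2(717, 6) = 6
  opt.gen = max2(6, -3) = 6
  utils.gen = max2(6, -9) = 6
  amber.gen = absv(6) = 6
  filter.gen = sub(6, 6) = 0
  export.gen = max2(81, 0) = 81
  east.gen = neg(81) = -81

Propagation after the edit:
  core.txt feeds no computation that the output demands — nothing is marked dirty and nothing runs.

Key observation: core.txt is never demanded by the output, so the edit triggers no recomputation at all.

Target commands that run: none — 0 in total.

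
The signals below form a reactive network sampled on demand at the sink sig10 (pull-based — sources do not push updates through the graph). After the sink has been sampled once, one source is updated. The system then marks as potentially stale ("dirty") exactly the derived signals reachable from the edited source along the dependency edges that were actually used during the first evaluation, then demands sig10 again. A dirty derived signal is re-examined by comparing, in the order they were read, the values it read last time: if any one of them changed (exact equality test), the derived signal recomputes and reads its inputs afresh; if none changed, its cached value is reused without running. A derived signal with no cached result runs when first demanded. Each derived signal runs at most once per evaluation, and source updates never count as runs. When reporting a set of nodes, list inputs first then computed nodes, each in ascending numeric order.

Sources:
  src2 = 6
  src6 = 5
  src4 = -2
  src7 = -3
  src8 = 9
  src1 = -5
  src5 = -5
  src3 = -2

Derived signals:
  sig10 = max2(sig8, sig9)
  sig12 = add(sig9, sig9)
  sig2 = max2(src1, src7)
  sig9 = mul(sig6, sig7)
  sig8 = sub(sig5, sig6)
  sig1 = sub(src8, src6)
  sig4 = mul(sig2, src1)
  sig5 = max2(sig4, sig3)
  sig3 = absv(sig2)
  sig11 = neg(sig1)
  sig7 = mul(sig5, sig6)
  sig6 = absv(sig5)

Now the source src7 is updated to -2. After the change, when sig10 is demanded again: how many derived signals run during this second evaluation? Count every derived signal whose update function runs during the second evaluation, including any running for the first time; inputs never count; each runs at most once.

Initial pass — values computed on the first demand:
  sig2 = max2(-5, -3) = -3
  sig3 = absv(-3) = 3
  sig4 = mul(-3, -5) = 15
  sig5 = max2(15, 3) = 15
  sig6 = absv(15) = 15
  sig7 = mul(15, 15) = 225
  sig8 = sub(15, 15) = 0
  sig9 = mul(15, 225) = 3375
  sig10 = max2(0, 3375) = 3375

Second demand — change propagation:
  sig2: re-runs because src7 -3->-2; new result -2.
  sig3: re-runs because sig2 -3->-2; new result 2.
  sig4: re-runs because sig2 -3->-2; new result 10.
  sig5: re-runs because sig4 15->10; sig3 3->2; new result 10.
  sig6: re-runs because sig5 15->10; new result 10.
  sig7: re-runs because sig5 15->10; sig6 15->10; new result 100.
  sig8: re-runs because sig5 15->10; sig6 15->10; new result 0 (unchanged).
  sig9: re-runs because sig6 15->10; sig7 225->100; new result 1000.
  sig10: re-runs because sig9 3375->1000; new result 1000.

Run set: sig2, sig3, sig4, sig5, sig6, sig7, sig8, sig9, sig10 (9 run).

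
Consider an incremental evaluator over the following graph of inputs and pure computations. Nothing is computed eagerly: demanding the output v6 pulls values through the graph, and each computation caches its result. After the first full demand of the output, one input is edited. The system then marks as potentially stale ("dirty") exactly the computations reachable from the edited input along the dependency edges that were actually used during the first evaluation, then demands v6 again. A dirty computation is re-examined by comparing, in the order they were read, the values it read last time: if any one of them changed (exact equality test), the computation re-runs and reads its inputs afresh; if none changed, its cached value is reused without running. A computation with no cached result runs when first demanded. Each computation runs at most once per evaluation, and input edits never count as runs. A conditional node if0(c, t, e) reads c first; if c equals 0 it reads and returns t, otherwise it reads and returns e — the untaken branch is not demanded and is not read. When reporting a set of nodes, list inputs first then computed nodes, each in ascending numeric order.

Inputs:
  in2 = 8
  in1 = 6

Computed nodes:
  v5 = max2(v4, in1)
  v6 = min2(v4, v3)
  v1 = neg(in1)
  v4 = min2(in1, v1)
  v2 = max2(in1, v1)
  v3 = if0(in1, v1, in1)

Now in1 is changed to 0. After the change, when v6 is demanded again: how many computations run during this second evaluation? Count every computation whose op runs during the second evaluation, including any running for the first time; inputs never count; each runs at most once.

Initial pass — values computed on the first demand:
  v1 = neg(6) = -6
  v3 = if0(in1=6 -> else branch in1) = 6
  v4 = min2(6, -6) = -6
  v6 = min2(-6, 6) = -6

Second demand — change propagation:
  v1: re-runs because in1 6->0; new result 0.
  v3: re-runs because in1 6->0; in1 6->0; new result 0.
  v4: re-runs because in1 6->0; v1 -6->0; new result 0.
  v6: re-runs because v4 -6->0; v3 6->0; new result 0.

Run set: v1, v3, v4, v6 (4 run).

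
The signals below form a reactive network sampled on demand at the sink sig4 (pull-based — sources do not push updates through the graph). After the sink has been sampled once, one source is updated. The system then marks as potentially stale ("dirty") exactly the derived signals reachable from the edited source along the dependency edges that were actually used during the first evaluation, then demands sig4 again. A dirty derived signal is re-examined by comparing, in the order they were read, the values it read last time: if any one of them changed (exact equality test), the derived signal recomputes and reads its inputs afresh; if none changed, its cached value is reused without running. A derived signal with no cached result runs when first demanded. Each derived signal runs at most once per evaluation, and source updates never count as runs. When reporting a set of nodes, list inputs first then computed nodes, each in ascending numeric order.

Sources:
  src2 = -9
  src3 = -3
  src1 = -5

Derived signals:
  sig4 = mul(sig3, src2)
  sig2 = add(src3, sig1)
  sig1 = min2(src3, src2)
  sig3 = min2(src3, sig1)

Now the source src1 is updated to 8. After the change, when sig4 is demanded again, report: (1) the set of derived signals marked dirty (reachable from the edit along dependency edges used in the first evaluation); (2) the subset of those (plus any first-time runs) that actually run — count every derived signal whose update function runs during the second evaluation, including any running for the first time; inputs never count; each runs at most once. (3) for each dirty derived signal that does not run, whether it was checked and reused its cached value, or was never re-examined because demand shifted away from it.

Dirty set: none.
Run set: none (0 run).
All dirty derived signals ended up running.
The important point: nothing the output needs ever reads src1, so the edit is invisible to it.

Initial pass — values computed on the first demand:
  sig1 = min2(-3, -9) = -9
  sig3 = min2(-3, -9) = -9
  sig4 = mul(-9, -9) = 81

Second demand — change propagation:
  no demanded computation ever read src1, so the edit dirties nothing and nothing runs.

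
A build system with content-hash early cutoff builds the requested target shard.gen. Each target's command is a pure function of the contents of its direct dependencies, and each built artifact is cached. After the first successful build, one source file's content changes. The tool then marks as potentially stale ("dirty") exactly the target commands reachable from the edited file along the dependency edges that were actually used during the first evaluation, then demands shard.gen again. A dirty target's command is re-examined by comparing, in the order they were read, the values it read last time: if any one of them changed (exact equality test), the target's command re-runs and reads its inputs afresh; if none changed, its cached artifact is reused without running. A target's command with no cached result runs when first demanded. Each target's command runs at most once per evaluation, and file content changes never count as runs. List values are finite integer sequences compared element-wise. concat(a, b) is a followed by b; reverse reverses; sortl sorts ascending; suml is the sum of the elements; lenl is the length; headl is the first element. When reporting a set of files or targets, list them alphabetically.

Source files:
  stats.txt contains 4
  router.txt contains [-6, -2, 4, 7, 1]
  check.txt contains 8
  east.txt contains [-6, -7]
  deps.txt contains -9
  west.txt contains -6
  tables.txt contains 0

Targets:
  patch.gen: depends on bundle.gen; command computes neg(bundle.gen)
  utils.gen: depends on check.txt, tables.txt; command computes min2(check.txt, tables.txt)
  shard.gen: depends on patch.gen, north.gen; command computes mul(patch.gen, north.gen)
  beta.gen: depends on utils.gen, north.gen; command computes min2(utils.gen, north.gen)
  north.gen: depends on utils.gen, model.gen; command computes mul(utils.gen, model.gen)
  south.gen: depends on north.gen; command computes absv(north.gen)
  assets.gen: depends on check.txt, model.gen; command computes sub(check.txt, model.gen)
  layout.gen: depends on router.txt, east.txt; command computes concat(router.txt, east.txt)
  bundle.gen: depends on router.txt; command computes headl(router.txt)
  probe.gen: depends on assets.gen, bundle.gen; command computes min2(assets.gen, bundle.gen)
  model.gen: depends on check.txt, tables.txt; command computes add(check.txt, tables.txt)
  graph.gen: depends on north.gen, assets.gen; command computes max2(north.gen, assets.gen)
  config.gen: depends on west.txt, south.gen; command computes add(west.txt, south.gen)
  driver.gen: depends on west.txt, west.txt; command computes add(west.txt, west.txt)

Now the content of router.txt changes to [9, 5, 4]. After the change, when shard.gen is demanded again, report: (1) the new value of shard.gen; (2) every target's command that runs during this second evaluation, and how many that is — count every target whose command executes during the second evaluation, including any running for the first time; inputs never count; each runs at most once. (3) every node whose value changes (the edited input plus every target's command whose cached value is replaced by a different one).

First evaluation (everything demanded from the output):
  bundle.gen = headl([-6, -2, 4, 7, 1]) = -6
  model.gen = add(8, 0) = 8
  patch.gen = neg(-6) = 6
  utils.gen = min2(8, 0) = 0
  north.gen = mul(0, 8) = 0
  shard.gen = mul(6, 0) = 0

Propagation after the edit:
  bundle.gen: runs — router.txt [-6, -2, 4, 7, 1]->[9, 5, 4]; result 9.
  patch.gen: runs — bundle.gen -6->9; result -9.
  shard.gen: runs — patch.gen 6->-9; result 0 (same value as before).

New value of shard.gen: 0.
Target commands that run: bundle.gen, patch.gen, shard.gen — 3 in total.
Values that change: bundle.gen, patch.gen, router.txt.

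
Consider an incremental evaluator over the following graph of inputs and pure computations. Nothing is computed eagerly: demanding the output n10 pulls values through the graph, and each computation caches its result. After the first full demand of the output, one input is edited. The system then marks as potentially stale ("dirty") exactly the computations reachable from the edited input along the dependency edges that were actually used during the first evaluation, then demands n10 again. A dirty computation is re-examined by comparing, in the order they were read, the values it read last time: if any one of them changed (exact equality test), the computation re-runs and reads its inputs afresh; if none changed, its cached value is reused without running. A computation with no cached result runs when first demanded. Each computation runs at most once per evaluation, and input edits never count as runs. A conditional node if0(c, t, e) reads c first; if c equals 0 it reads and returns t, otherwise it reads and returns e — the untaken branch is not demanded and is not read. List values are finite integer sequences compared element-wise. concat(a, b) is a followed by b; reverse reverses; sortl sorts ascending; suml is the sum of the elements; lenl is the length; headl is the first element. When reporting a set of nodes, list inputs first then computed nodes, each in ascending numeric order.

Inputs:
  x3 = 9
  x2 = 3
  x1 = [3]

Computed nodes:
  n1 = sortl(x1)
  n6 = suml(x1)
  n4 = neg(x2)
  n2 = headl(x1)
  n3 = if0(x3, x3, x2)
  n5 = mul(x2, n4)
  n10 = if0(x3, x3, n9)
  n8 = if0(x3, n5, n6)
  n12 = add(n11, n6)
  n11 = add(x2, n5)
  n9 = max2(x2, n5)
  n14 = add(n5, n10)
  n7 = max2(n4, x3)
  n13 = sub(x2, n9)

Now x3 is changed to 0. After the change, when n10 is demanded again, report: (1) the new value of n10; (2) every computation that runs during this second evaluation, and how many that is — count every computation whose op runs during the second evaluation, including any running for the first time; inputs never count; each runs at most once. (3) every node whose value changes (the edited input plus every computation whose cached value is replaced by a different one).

Initial pass — values computed on the first demand:
  n4 = neg(3) = -3
  n5 = mul(3, -3) = -9
  n9 = max2(3, -9) = 3
  n10 = if0(x3=9 -> else branch n9) = 3

Second demand — change propagation:
  n10: re-runs because x3 9->0; new result 0.

n10 now evaluates to 0.
Run set: n10 (1 run).
Changed values: x3, n10.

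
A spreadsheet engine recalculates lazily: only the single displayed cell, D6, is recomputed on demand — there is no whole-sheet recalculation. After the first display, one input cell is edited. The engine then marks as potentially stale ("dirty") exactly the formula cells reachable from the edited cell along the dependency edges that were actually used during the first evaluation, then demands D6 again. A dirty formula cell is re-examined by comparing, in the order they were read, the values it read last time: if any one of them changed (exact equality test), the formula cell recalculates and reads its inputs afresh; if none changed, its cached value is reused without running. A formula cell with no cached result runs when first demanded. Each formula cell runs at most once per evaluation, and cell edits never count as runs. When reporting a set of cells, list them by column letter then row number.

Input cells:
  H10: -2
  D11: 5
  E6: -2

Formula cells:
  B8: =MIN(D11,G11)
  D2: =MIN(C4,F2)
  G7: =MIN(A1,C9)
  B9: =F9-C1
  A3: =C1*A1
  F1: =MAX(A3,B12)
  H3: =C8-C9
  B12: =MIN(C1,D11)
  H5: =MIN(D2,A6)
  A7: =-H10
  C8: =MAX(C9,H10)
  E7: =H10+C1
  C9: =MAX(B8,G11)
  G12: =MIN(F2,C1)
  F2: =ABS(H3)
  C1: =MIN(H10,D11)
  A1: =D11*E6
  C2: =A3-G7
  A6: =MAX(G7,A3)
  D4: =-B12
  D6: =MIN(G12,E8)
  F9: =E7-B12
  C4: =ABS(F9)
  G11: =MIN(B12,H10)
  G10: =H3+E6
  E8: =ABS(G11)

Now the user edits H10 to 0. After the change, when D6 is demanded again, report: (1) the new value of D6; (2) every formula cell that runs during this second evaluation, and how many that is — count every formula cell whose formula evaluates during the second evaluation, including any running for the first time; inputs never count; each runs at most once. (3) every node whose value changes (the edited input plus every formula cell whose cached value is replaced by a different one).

New value of D6: 0.
Formula cells that run: B8, B12, C1, C8, C9, D6, E8, G11, G12, H3 — 10 in total.
Values that change: B8, B12, C1, C8, C9, D6, E8, G11, G12, H10.
Key observation: the cutoff stops propagation at F2 — its inputs' values are unchanged, so it reuses its cache.

First evaluation (everything demanded from the output):
  C1 = MIN(-2, 5) = -2
  B12 = MIN(-2, 5) = -2
  G11 = MIN(-2, -2) = -2
  B8 = MIN(5, -2) = -2
  C9 = MAX(-2, -2) = -2
  C8 = MAX(-2, -2) = -2
  E8 = ABS(-2) = 2
  H3 = -2 - -2 = 0
  F2 = ABS(0) = 0
  G12 = MIN(0, -2) = -2
  D6 = MIN(-2, 2) = -2

Propagation after the edit:
  C1: runs — H10 -2->0; result 0.
  B12: runs — C1 -2->0; result 0.
  G11: runs — B12 -2->0; H10 -2->0; result 0.
  B8: runs — G11 -2->0; result 0.
  C9: runs — B8 -2->0; G11 -2->0; result 0.
  C8: runs — C9 -2->0; H10 -2->0; result 0.
  E8: runs — G11 -2->0; result 0.
  H3: runs — C8 -2->0; C9 -2->0; result 0 (same value as before).
  F2: checked — values it read are unchanged (H3 unchanged); reused cached 0 without running.
  G12: runs — C1 -2->0; result 0.
  D6: runs — G12 -2->0; E8 2->0; result 0.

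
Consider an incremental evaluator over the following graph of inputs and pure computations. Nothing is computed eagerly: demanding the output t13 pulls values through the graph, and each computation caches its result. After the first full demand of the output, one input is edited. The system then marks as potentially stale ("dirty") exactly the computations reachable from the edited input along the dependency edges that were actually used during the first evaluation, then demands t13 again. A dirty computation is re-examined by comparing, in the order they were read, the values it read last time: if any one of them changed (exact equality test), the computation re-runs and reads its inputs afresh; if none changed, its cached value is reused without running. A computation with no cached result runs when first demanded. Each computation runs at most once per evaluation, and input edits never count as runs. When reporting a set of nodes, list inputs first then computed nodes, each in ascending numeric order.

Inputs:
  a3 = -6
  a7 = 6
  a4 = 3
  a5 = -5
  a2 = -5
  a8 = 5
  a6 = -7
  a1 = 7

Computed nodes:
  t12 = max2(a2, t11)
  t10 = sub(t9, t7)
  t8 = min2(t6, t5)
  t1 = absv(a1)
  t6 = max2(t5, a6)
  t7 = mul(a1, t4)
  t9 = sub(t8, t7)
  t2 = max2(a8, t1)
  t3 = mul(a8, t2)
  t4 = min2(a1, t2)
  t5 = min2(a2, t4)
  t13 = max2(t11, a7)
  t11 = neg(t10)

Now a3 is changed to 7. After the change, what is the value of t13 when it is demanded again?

Initial pass — values computed on the first demand:
  t1 = absv(7) = 7
  t2 = max2(5, 7) = 7
  t4 = min2(7, 7) = 7
  t5 = min2(-5, 7) = -5
  t6 = max2(-5, -7) = -5
  t7 = mul(7, 7) = 49
  t8 = min2(-5, -5) = -5
  t9 = sub(-5, 49) = -54
  t10 = sub(-54, 49) = -103
  t11 = neg(-103) = 103
  t13 = max2(103, 6) = 103

Second demand — change propagation:
  no demanded computation ever read a3, so the edit dirties nothing and nothing runs.

The important point: nothing the output needs ever reads a3, so the edit is invisible to it.

t13 now evaluates to 103.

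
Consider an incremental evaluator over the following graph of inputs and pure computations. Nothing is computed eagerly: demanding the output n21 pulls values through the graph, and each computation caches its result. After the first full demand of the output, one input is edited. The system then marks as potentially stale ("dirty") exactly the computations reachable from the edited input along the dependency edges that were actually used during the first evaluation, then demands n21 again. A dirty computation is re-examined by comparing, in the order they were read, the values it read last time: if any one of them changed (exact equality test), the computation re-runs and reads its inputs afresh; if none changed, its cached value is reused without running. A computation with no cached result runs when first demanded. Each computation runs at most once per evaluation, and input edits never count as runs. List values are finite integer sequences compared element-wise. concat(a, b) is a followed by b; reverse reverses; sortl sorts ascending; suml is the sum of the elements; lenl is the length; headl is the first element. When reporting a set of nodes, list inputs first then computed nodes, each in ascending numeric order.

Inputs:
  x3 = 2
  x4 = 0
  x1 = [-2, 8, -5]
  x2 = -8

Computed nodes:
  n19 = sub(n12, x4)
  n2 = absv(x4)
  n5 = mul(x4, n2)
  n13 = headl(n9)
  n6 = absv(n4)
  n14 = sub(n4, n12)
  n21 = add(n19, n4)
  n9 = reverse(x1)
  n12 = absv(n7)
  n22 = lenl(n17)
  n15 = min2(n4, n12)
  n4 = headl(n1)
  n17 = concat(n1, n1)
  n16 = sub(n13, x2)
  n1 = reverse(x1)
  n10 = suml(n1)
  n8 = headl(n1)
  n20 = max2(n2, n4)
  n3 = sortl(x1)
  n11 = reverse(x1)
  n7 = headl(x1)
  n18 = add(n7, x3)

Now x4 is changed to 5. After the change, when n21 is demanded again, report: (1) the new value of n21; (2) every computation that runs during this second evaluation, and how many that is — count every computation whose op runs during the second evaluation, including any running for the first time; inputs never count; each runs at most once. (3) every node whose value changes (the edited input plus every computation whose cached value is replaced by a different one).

Initial pass — values computed on the first demand:
  n1 = reverse([-2, 8, -5]) = [-5, 8, -2]
  n4 = headl([-5, 8, -2]) = -5
  n7 = headl([-2, 8, -5]) = -2
  n12 = absv(-2) = 2
  n19 = sub(2, 0) = 2
  n21 = add(2, -5) = -3

Second demand — change propagation:
  n19: re-runs because x4 0->5; new result -3.
  n21: re-runs because n19 2->-3; new result -8.

n21 now evaluates to -8.
Run set: n19, n21 (2 run).
Changed values: x4, n19, n21.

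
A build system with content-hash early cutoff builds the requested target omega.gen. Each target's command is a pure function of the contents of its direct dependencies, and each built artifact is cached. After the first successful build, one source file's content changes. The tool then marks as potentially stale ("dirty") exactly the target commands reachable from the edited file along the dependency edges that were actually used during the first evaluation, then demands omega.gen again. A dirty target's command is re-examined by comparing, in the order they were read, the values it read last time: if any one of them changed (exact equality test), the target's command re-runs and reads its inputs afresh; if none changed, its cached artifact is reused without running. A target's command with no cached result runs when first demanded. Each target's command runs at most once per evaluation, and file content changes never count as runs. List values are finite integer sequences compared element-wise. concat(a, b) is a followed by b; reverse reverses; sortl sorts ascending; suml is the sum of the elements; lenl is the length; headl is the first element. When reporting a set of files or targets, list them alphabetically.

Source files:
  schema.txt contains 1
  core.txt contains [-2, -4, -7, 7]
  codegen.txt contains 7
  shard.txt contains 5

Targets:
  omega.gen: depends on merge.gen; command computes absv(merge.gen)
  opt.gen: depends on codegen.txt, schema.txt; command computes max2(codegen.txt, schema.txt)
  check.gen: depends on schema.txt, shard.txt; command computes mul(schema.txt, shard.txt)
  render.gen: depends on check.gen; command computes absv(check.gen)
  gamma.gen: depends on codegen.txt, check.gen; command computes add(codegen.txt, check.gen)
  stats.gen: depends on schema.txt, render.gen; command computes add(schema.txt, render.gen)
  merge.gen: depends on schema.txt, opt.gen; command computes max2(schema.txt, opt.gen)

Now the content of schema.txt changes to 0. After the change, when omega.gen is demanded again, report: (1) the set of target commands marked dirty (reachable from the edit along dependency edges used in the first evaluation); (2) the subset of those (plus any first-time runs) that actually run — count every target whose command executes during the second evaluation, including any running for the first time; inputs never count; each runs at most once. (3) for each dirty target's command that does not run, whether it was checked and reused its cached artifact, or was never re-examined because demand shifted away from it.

First evaluation (everything demanded from the output):
  opt.gen = max2(7, 1) = 7
  merge.gen = max2(1, 7) = 7
  omega.gen = absv(7) = 7

Propagation after the edit:
  opt.gen: runs — schema.txt 1->0; result 7 (same value as before).
  merge.gen: runs — schema.txt 1->0; result 7 (same value as before).
  omega.gen: checked — values it read are unchanged (merge.gen unchanged); reused cached 7 without running.

Key observation: the cutoff stops propagation at omega.gen — its inputs' values are unchanged, so it reuses its cache.

Marked dirty: merge.gen, omega.gen, opt.gen.
Target commands that run: merge.gen, opt.gen — 2 in total.
Checked but reused from cache: omega.gen.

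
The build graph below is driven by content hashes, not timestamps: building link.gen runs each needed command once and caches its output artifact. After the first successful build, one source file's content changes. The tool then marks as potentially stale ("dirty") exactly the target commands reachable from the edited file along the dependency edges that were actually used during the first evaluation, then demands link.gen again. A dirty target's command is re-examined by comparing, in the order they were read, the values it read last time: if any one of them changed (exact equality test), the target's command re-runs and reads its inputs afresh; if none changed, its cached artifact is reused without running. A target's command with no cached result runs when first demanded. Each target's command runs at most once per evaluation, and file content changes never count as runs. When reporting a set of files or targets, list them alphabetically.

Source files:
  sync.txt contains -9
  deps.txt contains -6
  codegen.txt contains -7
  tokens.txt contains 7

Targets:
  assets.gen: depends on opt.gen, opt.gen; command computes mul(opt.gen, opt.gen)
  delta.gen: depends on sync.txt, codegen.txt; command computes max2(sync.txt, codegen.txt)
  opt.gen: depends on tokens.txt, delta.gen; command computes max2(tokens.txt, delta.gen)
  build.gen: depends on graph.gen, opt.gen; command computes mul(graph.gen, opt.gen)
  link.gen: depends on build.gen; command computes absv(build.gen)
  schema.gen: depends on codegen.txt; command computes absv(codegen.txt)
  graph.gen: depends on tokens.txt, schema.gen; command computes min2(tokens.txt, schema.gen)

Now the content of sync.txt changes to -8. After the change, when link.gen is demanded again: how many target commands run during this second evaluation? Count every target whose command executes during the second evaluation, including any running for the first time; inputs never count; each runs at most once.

Run set: delta.gen (1 run).
The important point: delta.gen recomputes to an identical value, and the output ends up unchanged.

Initial pass — values computed on the first demand:
  delta.gen = max2(-9, -7) = -7
  opt.gen = max2(7, -7) = 7
  schema.gen = absv(-7) = 7
  graph.gen = min2(7, 7) = 7
  build.gen = mul(7, 7) = 49
  link.gen = absv(49) = 49

Second demand — change propagation:
  delta.gen: re-runs because sync.txt -9->-8; new result -7 (unchanged).
  opt.gen: re-examined; everything it read last time is the same (tokens.txt unchanged, delta.gen unchanged) — cache 7 kept, no run.
  build.gen: re-examined; everything it read last time is the same (graph.gen unchanged, opt.gen unchanged) — cache 49 kept, no run.
  link.gen: re-examined; everything it read last time is the same (build.gen unchanged) — cache 49 kept, no run.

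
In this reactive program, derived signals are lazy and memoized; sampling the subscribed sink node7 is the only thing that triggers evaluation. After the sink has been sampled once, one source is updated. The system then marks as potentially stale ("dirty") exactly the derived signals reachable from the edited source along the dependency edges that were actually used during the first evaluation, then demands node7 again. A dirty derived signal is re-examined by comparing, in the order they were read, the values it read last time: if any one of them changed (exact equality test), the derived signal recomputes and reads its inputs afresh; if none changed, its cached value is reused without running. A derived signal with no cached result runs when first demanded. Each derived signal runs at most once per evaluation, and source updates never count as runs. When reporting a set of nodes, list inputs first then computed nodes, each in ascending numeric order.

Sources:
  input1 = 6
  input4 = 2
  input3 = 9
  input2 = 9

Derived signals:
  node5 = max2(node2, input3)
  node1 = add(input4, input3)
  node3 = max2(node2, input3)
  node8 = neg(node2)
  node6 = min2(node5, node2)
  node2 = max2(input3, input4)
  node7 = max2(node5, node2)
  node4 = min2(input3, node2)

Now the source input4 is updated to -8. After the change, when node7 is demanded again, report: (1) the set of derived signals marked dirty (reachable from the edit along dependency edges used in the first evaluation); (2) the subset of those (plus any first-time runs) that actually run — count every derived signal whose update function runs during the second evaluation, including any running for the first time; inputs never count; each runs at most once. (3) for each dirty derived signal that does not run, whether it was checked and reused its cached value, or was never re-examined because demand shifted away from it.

The edit dirties: node2, node5, node7.
1 derived signals run: node2.
Cache hits after checking: node5, node7.
Note the absorption at node2: it re-runs yet its value is the same, leaving the output's value untouched.

First demand of the output computes:
  node2 = max2(9, 2) = 9
  node5 = max2(9, 9) = 9
  node7 = max2(9, 9) = 9

After the edit, cleaning proceeds:
  node2: a read changed (input4 2->-8) — executes, giving 9 — identical to its old value.
  node5: dirty, but its reads are unchanged (node2 unchanged, input3 unchanged); cached 9 stands.
  node7: dirty, but its reads are unchanged (node5 unchanged, node2 unchanged); cached 9 stands.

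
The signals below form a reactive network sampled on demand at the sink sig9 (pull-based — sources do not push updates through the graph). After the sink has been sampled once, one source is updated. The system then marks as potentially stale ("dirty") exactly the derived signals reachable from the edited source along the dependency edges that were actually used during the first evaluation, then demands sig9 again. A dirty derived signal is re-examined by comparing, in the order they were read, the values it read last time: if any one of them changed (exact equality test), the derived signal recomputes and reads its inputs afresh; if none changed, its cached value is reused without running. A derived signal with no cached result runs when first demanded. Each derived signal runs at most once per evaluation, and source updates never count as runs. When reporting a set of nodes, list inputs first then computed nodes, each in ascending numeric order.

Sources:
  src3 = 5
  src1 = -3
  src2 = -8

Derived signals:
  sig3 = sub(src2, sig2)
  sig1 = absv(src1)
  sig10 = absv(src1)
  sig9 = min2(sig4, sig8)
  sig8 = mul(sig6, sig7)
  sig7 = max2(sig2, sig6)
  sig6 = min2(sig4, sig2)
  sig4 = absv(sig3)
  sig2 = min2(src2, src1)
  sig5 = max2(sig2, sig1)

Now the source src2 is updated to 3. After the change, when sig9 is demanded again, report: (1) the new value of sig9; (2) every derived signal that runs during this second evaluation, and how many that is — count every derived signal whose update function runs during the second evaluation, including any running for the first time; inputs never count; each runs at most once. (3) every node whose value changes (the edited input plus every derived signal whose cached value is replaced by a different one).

Initial pass — values computed on the first demand:
  sig2 = min2(-8, -3) = -8
  sig3 = sub(-8, -8) = 0
  sig4 = absv(0) = 0
  sig6 = min2(0, -8) = -8
  sig7 = max2(-8, -8) = -8
  sig8 = mul(-8, -8) = 64
  sig9 = min2(0, 64) = 0

Second demand — change propagation:
  sig2: re-runs because src2 -8->3; new result -3.
  sig3: re-runs because src2 -8->3; sig2 -8->-3; new result 6.
  sig4: re-runs because sig3 0->6; new result 6.
  sig6: re-runs because sig4 0->6; sig2 -8->-3; new result -3.
  sig7: re-runs because sig2 -8->-3; sig6 -8->-3; new result -3.
  sig8: re-runs because sig6 -8->-3; sig7 -8->-3; new result 9.
  sig9: re-runs because sig4 0->6; sig8 64->9; new result 6.

sig9 now evaluates to 6.
Run set: sig2, sig3, sig4, sig6, sig7, sig8, sig9 (7 run).
Changed values: src2, sig2, sig3, sig4, sig6, sig7, sig8, sig9.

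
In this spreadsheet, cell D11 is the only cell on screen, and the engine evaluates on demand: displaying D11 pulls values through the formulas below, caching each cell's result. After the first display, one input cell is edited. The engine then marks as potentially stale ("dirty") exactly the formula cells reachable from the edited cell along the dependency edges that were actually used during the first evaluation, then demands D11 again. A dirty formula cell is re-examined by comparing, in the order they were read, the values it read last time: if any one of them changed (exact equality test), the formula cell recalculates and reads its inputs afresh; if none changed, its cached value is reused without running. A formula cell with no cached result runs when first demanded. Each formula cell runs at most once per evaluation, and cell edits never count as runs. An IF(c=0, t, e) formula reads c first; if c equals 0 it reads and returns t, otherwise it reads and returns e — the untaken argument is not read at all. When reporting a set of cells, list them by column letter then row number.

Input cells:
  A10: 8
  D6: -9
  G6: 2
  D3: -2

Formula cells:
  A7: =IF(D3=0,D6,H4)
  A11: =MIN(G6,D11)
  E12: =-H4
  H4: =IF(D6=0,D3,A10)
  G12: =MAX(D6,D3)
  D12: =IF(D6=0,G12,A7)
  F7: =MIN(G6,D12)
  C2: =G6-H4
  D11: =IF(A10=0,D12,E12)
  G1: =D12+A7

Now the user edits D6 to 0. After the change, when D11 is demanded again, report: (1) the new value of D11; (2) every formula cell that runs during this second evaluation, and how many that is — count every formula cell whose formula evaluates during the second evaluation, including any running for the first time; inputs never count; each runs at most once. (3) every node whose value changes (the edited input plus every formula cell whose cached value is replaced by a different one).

D11 now evaluates to 2.
Run set: D11, E12, H4 (3 run).
Changed values: D6, D11, E12, H4.

Initial pass — values computed on the first demand:
  H4 = IF(D6=0: D6=-9 -> else branch A10) = 8
  E12 = -(8) = -8
  D11 = IF(A10=0: A10=8 -> else branch E12) = -8

Second demand — change propagation:
  H4: re-runs because D6 -9->0; new result -2.
  E12: re-runs because H4 8->-2; new result 2.
  D11: re-runs because E12 -8->2; new result 2.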